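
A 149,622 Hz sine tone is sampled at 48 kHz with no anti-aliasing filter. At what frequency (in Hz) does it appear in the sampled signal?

5,622 Hz

Nyquist = 48,000/2 = 24,000 Hz; 149,622 Hz exceeds it.
Alias = |149,622 − 3×48,000| = |149,622 − 144,000| = 5,622 Hz.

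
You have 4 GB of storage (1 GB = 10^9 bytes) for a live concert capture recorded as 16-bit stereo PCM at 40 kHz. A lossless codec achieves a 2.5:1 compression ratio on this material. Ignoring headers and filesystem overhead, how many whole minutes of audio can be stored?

Uncompressed byte rate = 40,000 × 2 × 2 = 160,000 bytes/s.
After 2.5:1 compression, effective rate ≈ 64000 bytes/s.
Capacity = 4 × 1,000,000,000 = 4,000,000,000 bytes.
4,000,000,000 / effective rate ≈ 62500 s → 1,041 minutes.

1,041 minutes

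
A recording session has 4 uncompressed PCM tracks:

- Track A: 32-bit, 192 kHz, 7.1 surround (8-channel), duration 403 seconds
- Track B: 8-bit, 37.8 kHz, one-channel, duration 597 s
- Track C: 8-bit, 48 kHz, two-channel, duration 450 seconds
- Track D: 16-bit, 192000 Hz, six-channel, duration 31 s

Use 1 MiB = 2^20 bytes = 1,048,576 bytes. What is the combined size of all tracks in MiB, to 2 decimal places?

2492.16 MiB

Track A: 192,000 × 403 × 4 × 8 = 2,476,032,000 bytes.
Track B: 37,800 × 597 × 1 × 1 = 22,566,600 bytes.
Track C: 48,000 × 450 × 1 × 2 = 43,200,000 bytes.
Track D: 192,000 × 31 × 2 × 6 = 71,424,000 bytes.
Total = 2,613,222,600 bytes = 2492.16 MiB.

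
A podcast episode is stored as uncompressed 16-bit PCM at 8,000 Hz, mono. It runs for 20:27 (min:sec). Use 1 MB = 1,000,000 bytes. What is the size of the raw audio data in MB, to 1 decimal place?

19.6 MB

Duration = 20:27 (min:sec) = 1,227 s.
Bytes = 8,000 samples/s × 1,227 s × 2 bytes/sample × 1 ch = 19,632,000 bytes.
19,632,000 / 1,000,000 = 19.6 MB.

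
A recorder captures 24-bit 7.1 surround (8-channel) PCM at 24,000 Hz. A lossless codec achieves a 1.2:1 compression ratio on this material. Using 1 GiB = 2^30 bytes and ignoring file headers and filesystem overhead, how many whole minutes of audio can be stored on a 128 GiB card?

Uncompressed byte rate = 24,000 × 3 × 8 = 576,000 bytes/s.
After 1.2:1 compression, effective rate ≈ 480000 bytes/s.
Capacity = 128 × 1,073,741,824 = 137,438,953,472 bytes.
137,438,953,472 / effective rate ≈ 286331.15 s → 4,772 minutes.

4,772 minutes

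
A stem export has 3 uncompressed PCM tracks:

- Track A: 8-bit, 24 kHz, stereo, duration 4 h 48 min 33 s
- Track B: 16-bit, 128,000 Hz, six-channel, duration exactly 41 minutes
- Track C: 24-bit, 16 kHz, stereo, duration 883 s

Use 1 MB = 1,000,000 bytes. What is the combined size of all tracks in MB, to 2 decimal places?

Track A: 4 h 48 min 33 s = 17,313 s; 24,000 × 17,313 × 1 × 2 = 831,024,000 bytes.
Track B: exactly 41 minutes = 2,460 s; 128,000 × 2,460 × 2 × 6 = 3,778,560,000 bytes.
Track C: 16,000 × 883 × 3 × 2 = 84,768,000 bytes.
Total = 4,694,352,000 bytes = 4694.35 MB.

4694.35 MB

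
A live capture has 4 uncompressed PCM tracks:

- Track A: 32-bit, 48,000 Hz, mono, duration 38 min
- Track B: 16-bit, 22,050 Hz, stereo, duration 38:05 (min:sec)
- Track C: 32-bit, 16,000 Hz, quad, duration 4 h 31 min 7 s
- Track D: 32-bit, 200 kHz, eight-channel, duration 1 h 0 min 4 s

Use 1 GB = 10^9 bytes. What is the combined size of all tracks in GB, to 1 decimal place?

27.9 GB

Track A: 38 min = 2,280 s; 48,000 × 2,280 × 4 × 1 = 437,760,000 bytes.
Track B: 38:05 (min:sec) = 2,285 s; 22,050 × 2,285 × 2 × 2 = 201,537,000 bytes.
Track C: 4 h 31 min 7 s = 16,267 s; 16,000 × 16,267 × 4 × 4 = 4,164,352,000 bytes.
Track D: 1 h 0 min 4 s = 3,604 s; 200,000 × 3,604 × 4 × 8 = 23,065,600,000 bytes.
Total = 27,869,249,000 bytes = 27.9 GB.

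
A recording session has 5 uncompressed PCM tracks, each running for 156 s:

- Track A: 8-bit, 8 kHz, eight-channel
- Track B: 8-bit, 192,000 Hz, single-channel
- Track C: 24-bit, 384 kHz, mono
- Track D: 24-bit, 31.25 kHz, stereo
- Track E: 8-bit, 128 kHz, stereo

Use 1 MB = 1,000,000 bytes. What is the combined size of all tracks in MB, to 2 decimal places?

288.83 MB

Track A: 8,000 × 156 × 1 × 8 = 9,984,000 bytes.
Track B: 192,000 × 156 × 1 × 1 = 29,952,000 bytes.
Track C: 384,000 × 156 × 3 × 1 = 179,712,000 bytes.
Track D: 31,250 × 156 × 3 × 2 = 29,250,000 bytes.
Track E: 128,000 × 156 × 1 × 2 = 39,936,000 bytes.
Total = 288,834,000 bytes = 288.83 MB.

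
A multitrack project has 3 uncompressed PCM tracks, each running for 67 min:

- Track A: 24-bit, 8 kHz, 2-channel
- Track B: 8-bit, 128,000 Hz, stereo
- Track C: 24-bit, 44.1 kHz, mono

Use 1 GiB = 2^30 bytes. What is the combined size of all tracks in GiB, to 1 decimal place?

1.6 GiB

67 min = 4,020 s.
Track A: 8,000 × 4,020 × 3 × 2 = 192,960,000 bytes.
Track B: 128,000 × 4,020 × 1 × 2 = 1,029,120,000 bytes.
Track C: 44,100 × 4,020 × 3 × 1 = 531,846,000 bytes.
Total = 1,753,926,000 bytes = 1.6 GiB.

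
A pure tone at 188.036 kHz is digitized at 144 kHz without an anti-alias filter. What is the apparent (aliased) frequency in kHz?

Nyquist = 144,000/2 = 72,000 Hz; 188,036 Hz exceeds it.
Alias = |188,036 − 1×144,000| = |188,036 − 144,000| = 44,036 Hz = 44.036 kHz.

44.036 kHz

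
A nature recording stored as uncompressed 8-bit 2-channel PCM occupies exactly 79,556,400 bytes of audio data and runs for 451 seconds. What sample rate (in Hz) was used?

88,200 Hz

Bytes = sample_rate × seconds × bytes_per_sample × channels.
sample_rate = 79,556,400 / (451 × 1 × 2) = 79,556,400 / 902 = 88,200 Hz.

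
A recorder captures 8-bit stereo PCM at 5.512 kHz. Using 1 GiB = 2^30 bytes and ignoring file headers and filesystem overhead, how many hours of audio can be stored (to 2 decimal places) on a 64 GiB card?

Uncompressed byte rate = 5,512 × 1 × 2 = 11,024 bytes/s.
Capacity = 64 × 1,073,741,824 = 68,719,476,736 bytes.
68,719,476,736 / 11,024 ≈ 6233624.52 s → 1731.56 hours.

1731.56 hours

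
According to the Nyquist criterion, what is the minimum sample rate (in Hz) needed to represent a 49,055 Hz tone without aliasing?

Minimum sample rate = 2 × 49,055 Hz = 98,110 Hz.

98,110 Hz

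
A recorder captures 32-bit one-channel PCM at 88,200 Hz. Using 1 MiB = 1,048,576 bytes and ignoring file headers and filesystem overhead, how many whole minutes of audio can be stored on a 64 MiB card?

Uncompressed byte rate = 88,200 × 4 × 1 = 352,800 bytes/s.
Capacity = 64 × 1,048,576 = 67,108,864 bytes.
67,108,864 / 352,800 ≈ 190.22 s → 3 minutes.

3 minutes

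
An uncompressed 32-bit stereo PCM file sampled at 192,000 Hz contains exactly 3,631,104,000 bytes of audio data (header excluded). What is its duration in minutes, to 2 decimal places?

Byte rate = 192,000 × 4 × 2 = 1,536,000 bytes/s.
Duration = 3,631,104,000 / 1,536,000 = 2,364 s.
2,364 s / 60 = 39.40 minutes.

39.40 minutes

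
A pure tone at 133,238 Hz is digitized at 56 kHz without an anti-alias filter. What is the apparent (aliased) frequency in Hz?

Nyquist = 56,000/2 = 28,000 Hz; 133,238 Hz exceeds it.
Alias = |133,238 − 2×56,000| = |133,238 − 112,000| = 21,238 Hz.

21,238 Hz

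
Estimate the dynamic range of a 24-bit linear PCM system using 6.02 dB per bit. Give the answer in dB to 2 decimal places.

24 × 6.02 = 144.48 dB.

144.48 dB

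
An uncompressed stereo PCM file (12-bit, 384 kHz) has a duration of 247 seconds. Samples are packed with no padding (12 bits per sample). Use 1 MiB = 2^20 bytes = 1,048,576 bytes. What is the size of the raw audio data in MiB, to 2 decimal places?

Bits = 384,000 × 247 × 12 × 2 = 2,276,352,000 bits = 284,544,000 bytes.
284,544,000 / 1,048,576 = 271.36 MiB.

271.36 MiB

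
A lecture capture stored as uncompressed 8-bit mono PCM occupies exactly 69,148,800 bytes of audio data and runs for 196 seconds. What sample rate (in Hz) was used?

352,800 Hz

Bytes = sample_rate × seconds × bytes_per_sample × channels.
sample_rate = 69,148,800 / (196 × 1 × 1) = 69,148,800 / 196 = 352,800 Hz.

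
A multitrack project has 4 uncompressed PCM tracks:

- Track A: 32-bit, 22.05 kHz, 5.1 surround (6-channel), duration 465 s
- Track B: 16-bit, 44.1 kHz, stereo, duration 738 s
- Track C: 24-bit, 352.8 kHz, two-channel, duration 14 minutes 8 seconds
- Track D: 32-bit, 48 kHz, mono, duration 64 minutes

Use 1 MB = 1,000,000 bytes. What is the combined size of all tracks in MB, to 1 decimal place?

2908.6 MB

Track A: 22,050 × 465 × 4 × 6 = 246,078,000 bytes.
Track B: 44,100 × 738 × 2 × 2 = 130,183,200 bytes.
Track C: 14 minutes 8 seconds = 848 s; 352,800 × 848 × 3 × 2 = 1,795,046,400 bytes.
Track D: 64 minutes = 3,840 s; 48,000 × 3,840 × 4 × 1 = 737,280,000 bytes.
Total = 2,908,587,600 bytes = 2908.6 MB.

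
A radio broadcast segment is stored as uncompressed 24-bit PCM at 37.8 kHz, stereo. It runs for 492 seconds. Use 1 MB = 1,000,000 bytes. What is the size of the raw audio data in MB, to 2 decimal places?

111.59 MB

Bytes = 37,800 samples/s × 492 s × 3 bytes/sample × 2 ch = 111,585,600 bytes.
111,585,600 / 1,000,000 = 111.59 MB.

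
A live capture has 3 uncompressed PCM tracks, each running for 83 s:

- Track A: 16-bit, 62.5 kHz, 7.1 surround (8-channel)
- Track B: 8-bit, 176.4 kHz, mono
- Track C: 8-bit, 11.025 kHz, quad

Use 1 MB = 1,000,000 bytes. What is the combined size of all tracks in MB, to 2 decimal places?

101.30 MB

Track A: 62,500 × 83 × 2 × 8 = 83,000,000 bytes.
Track B: 176,400 × 83 × 1 × 1 = 14,641,200 bytes.
Track C: 11,025 × 83 × 1 × 4 = 3,660,300 bytes.
Total = 101,301,500 bytes = 101.30 MB.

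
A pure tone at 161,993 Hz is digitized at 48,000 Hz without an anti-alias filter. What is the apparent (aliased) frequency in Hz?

Nyquist = 48,000/2 = 24,000 Hz; 161,993 Hz exceeds it.
Alias = |161,993 − 3×48,000| = |161,993 − 144,000| = 17,993 Hz.

17,993 Hz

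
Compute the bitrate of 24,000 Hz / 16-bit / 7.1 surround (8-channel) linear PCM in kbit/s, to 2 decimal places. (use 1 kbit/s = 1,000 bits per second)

Bit rate = 24,000 × 16 × 8 = 3,072,000 bits/s.
= 3072.00 kbit/s.

3072.00 kbit/s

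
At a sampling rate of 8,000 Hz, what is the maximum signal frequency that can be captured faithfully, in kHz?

4 kHz

Nyquist frequency = sample rate / 2 = 8,000 / 2 = 4 kHz.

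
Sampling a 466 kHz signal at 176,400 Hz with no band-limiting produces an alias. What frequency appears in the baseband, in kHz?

63.2 kHz

Nyquist = 176,400/2 = 88,200 Hz; 466,000 Hz exceeds it.
Alias = |466,000 − 3×176,400| = |466,000 − 529,200| = 63,200 Hz = 63.2 kHz.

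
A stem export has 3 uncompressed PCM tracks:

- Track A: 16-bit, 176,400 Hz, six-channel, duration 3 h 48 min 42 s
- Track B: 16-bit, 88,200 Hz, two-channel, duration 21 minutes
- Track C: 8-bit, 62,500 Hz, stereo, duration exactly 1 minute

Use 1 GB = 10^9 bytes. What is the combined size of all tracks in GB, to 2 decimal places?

Track A: 3 h 48 min 42 s = 13,722 s; 176,400 × 13,722 × 2 × 6 = 29,046,729,600 bytes.
Track B: 21 minutes = 1,260 s; 88,200 × 1,260 × 2 × 2 = 444,528,000 bytes.
Track C: exactly 1 minute = 60 s; 62,500 × 60 × 1 × 2 = 7,500,000 bytes.
Total = 29,498,757,600 bytes = 29.50 GB.

29.50 GB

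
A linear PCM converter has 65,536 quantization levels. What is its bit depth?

log2(65,536) = 16.

16 bits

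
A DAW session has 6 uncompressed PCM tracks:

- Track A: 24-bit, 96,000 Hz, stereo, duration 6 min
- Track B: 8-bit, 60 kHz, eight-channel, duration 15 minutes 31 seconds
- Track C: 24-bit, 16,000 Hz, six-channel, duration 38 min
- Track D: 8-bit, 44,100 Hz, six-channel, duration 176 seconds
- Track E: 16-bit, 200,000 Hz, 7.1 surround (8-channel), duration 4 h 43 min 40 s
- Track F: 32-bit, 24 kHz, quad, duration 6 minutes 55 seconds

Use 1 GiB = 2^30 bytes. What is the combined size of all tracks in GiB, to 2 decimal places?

52.14 GiB

Track A: 6 min = 360 s; 96,000 × 360 × 3 × 2 = 207,360,000 bytes.
Track B: 15 minutes 31 seconds = 931 s; 60,000 × 931 × 1 × 8 = 446,880,000 bytes.
Track C: 38 min = 2,280 s; 16,000 × 2,280 × 3 × 6 = 656,640,000 bytes.
Track D: 44,100 × 176 × 1 × 6 = 46,569,600 bytes.
Track E: 4 h 43 min 40 s = 17,020 s; 200,000 × 17,020 × 2 × 8 = 54,464,000,000 bytes.
Track F: 6 minutes 55 seconds = 415 s; 24,000 × 415 × 4 × 4 = 159,360,000 bytes.
Total = 55,980,809,600 bytes = 52.14 GiB.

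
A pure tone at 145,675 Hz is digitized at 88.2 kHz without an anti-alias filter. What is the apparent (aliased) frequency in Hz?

30,725 Hz

Nyquist = 88,200/2 = 44,100 Hz; 145,675 Hz exceeds it.
Alias = |145,675 − 2×88,200| = |145,675 − 176,400| = 30,725 Hz.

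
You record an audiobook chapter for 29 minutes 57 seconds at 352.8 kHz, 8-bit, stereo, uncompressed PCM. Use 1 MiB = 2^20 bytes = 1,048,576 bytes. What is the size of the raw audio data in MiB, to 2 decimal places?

Duration = 29 minutes 57 seconds = 1,797 s.
Bytes = 352,800 samples/s × 1,797 s × 1 bytes/sample × 2 ch = 1,267,963,200 bytes.
1,267,963,200 / 1,048,576 = 1209.22 MiB.

1209.22 MiB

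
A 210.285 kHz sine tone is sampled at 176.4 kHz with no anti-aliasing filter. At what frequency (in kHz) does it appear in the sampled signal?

33.885 kHz

Nyquist = 176,400/2 = 88,200 Hz; 210,285 Hz exceeds it.
Alias = |210,285 − 1×176,400| = |210,285 − 176,400| = 33,885 Hz = 33.885 kHz.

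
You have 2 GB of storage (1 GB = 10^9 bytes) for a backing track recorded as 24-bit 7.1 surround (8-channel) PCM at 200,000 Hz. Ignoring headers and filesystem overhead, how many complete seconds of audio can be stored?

Uncompressed byte rate = 200,000 × 3 × 8 = 4,800,000 bytes/s.
Capacity = 2 × 1,000,000,000 = 2,000,000,000 bytes.
2,000,000,000 / 4,800,000 ≈ 416.67 s → 416 seconds.

416 seconds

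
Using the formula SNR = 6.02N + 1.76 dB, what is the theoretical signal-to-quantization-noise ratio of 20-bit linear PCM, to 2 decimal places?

122.16 dB

6.02 × 20 + 1.76 = 122.16 dB.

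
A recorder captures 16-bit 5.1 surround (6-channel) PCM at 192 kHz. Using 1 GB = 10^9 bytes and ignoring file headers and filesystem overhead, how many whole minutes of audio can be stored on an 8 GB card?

57 minutes

Uncompressed byte rate = 192,000 × 2 × 6 = 2,304,000 bytes/s.
Capacity = 8 × 1,000,000,000 = 8,000,000,000 bytes.
8,000,000,000 / 2,304,000 ≈ 3472.22 s → 57 minutes.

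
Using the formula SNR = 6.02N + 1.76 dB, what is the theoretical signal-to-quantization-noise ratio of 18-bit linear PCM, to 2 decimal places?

6.02 × 18 + 1.76 = 110.12 dB.

110.12 dB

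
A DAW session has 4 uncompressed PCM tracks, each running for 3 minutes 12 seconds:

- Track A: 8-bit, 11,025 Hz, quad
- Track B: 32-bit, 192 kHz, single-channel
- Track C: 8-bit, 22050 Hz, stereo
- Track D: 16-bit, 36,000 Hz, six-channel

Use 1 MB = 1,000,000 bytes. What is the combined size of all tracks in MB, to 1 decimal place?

3 minutes 12 seconds = 192 s.
Track A: 11,025 × 192 × 1 × 4 = 8,467,200 bytes.
Track B: 192,000 × 192 × 4 × 1 = 147,456,000 bytes.
Track C: 22,050 × 192 × 1 × 2 = 8,467,200 bytes.
Track D: 36,000 × 192 × 2 × 6 = 82,944,000 bytes.
Total = 247,334,400 bytes = 247.3 MB.

247.3 MB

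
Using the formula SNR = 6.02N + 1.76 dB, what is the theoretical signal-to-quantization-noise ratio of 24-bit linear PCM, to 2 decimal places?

6.02 × 24 + 1.76 = 146.24 dB.

146.24 dB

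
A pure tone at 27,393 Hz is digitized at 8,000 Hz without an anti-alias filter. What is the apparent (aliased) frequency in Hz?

3,393 Hz

Nyquist = 8,000/2 = 4,000 Hz; 27,393 Hz exceeds it.
Alias = |27,393 − 3×8,000| = |27,393 − 24,000| = 3,393 Hz.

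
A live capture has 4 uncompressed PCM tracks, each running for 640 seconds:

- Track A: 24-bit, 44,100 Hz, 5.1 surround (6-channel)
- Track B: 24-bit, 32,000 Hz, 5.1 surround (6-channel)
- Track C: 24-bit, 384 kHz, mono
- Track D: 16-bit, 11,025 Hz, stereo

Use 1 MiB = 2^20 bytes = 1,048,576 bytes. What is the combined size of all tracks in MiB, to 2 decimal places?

Track A: 44,100 × 640 × 3 × 6 = 508,032,000 bytes.
Track B: 32,000 × 640 × 3 × 6 = 368,640,000 bytes.
Track C: 384,000 × 640 × 3 × 1 = 737,280,000 bytes.
Track D: 11,025 × 640 × 2 × 2 = 28,224,000 bytes.
Total = 1,642,176,000 bytes = 1566.10 MiB.

1566.10 MiB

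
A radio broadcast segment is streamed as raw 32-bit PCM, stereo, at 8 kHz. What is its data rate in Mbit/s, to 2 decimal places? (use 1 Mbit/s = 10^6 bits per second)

Bit rate = 8,000 × 32 × 2 = 512,000 bits/s.
= 0.51 Mbit/s.

0.51 Mbit/s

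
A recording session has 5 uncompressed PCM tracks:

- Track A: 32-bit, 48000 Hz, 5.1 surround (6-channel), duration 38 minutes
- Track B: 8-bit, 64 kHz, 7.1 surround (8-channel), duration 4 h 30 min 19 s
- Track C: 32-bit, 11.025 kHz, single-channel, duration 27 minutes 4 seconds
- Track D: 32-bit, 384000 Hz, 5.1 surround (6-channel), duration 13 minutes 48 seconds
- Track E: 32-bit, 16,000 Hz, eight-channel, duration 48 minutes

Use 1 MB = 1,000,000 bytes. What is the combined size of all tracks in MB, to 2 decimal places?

20107.71 MB

Track A: 38 minutes = 2,280 s; 48,000 × 2,280 × 4 × 6 = 2,626,560,000 bytes.
Track B: 4 h 30 min 19 s = 16,219 s; 64,000 × 16,219 × 1 × 8 = 8,304,128,000 bytes.
Track C: 27 minutes 4 seconds = 1,624 s; 11,025 × 1,624 × 4 × 1 = 71,618,400 bytes.
Track D: 13 minutes 48 seconds = 828 s; 384,000 × 828 × 4 × 6 = 7,630,848,000 bytes.
Track E: 48 minutes = 2,880 s; 16,000 × 2,880 × 4 × 8 = 1,474,560,000 bytes.
Total = 20,107,714,400 bytes = 20107.71 MB.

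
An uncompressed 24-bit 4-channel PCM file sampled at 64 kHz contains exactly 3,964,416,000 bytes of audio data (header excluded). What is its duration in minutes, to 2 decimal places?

86.03 minutes

Byte rate = 64,000 × 3 × 4 = 768,000 bytes/s.
Duration = 3,964,416,000 / 768,000 = 5,162 s.
5,162 s / 60 = 86.03 minutes.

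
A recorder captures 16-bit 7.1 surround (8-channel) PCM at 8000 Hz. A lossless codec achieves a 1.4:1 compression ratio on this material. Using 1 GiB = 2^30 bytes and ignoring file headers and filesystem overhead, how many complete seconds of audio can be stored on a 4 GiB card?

46,976 seconds

Uncompressed byte rate = 8,000 × 2 × 8 = 128,000 bytes/s.
After 1.4:1 compression, effective rate ≈ 91428.57 bytes/s.
Capacity = 4 × 1,073,741,824 = 4,294,967,296 bytes.
4,294,967,296 / effective rate ≈ 46976.2 s → 46,976 seconds.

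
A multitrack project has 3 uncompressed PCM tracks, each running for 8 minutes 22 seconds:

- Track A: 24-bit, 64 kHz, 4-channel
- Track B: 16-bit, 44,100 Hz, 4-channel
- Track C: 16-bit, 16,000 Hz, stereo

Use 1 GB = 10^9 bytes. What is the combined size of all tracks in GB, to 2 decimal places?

8 minutes 22 seconds = 502 s.
Track A: 64,000 × 502 × 3 × 4 = 385,536,000 bytes.
Track B: 44,100 × 502 × 2 × 4 = 177,105,600 bytes.
Track C: 16,000 × 502 × 2 × 2 = 32,128,000 bytes.
Total = 594,769,600 bytes = 0.59 GB.

0.59 GB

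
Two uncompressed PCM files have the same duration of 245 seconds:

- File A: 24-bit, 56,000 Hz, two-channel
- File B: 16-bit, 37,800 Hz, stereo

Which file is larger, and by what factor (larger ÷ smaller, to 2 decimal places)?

File A, by a factor of 2.22

File A: 56,000 × 3 × 2 = 336,000 bytes/s.
File B: 37,800 × 2 × 2 = 151,200 bytes/s.
File A is larger; ratio = 82,320,000 / 37,044,000 = 2.22.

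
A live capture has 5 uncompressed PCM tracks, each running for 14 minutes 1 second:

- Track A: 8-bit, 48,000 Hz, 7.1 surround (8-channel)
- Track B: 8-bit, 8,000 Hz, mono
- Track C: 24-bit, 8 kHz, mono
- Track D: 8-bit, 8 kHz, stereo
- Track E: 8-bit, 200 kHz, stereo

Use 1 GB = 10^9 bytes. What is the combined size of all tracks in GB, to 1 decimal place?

0.7 GB

14 minutes 1 second = 841 s.
Track A: 48,000 × 841 × 1 × 8 = 322,944,000 bytes.
Track B: 8,000 × 841 × 1 × 1 = 6,728,000 bytes.
Track C: 8,000 × 841 × 3 × 1 = 20,184,000 bytes.
Track D: 8,000 × 841 × 1 × 2 = 13,456,000 bytes.
Track E: 200,000 × 841 × 1 × 2 = 336,400,000 bytes.
Total = 699,712,000 bytes = 0.7 GB.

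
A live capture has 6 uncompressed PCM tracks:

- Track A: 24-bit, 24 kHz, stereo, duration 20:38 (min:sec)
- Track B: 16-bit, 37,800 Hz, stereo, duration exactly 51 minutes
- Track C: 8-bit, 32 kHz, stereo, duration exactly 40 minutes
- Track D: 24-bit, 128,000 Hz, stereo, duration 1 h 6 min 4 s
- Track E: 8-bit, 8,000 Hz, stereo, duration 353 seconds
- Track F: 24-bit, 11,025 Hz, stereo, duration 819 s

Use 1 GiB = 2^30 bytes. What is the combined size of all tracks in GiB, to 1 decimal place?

3.6 GiB

Track A: 20:38 (min:sec) = 1,238 s; 24,000 × 1,238 × 3 × 2 = 178,272,000 bytes.
Track B: exactly 51 minutes = 3,060 s; 37,800 × 3,060 × 2 × 2 = 462,672,000 bytes.
Track C: exactly 40 minutes = 2,400 s; 32,000 × 2,400 × 1 × 2 = 153,600,000 bytes.
Track D: 1 h 6 min 4 s = 3,964 s; 128,000 × 3,964 × 3 × 2 = 3,044,352,000 bytes.
Track E: 8,000 × 353 × 1 × 2 = 5,648,000 bytes.
Track F: 11,025 × 819 × 3 × 2 = 54,176,850 bytes.
Total = 3,898,720,850 bytes = 3.6 GiB.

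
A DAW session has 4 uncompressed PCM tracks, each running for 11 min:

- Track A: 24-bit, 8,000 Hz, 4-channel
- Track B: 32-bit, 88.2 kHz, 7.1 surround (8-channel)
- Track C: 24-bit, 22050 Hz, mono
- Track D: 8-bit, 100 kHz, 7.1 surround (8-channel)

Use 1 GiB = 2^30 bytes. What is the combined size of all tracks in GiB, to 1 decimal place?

2.3 GiB

11 min = 660 s.
Track A: 8,000 × 660 × 3 × 4 = 63,360,000 bytes.
Track B: 88,200 × 660 × 4 × 8 = 1,862,784,000 bytes.
Track C: 22,050 × 660 × 3 × 1 = 43,659,000 bytes.
Track D: 100,000 × 660 × 1 × 8 = 528,000,000 bytes.
Total = 2,497,803,000 bytes = 2.3 GiB.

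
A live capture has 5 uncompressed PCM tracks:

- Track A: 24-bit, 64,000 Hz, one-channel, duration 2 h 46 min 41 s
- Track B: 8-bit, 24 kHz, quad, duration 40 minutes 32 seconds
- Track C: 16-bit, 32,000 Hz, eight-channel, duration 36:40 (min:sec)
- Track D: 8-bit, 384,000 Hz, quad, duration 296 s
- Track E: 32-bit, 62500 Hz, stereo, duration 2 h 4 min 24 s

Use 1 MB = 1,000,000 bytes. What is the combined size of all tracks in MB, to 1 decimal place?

7466.7 MB

Track A: 2 h 46 min 41 s = 10,001 s; 64,000 × 10,001 × 3 × 1 = 1,920,192,000 bytes.
Track B: 40 minutes 32 seconds = 2,432 s; 24,000 × 2,432 × 1 × 4 = 233,472,000 bytes.
Track C: 36:40 (min:sec) = 2,200 s; 32,000 × 2,200 × 2 × 8 = 1,126,400,000 bytes.
Track D: 384,000 × 296 × 1 × 4 = 454,656,000 bytes.
Track E: 2 h 4 min 24 s = 7,464 s; 62,500 × 7,464 × 4 × 2 = 3,732,000,000 bytes.
Total = 7,466,720,000 bytes = 7466.7 MB.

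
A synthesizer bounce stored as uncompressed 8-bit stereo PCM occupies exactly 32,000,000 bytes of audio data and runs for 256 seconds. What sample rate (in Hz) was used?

Bytes = sample_rate × seconds × bytes_per_sample × channels.
sample_rate = 32,000,000 / (256 × 1 × 2) = 32,000,000 / 512 = 62,500 Hz.

62,500 Hz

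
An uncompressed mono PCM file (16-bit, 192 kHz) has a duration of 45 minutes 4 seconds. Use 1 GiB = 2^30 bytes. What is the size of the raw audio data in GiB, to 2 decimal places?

0.97 GiB

Duration = 45 minutes 4 seconds = 2,704 s.
Bytes = 192,000 samples/s × 2,704 s × 2 bytes/sample × 1 ch = 1,038,336,000 bytes.
1,038,336,000 / 1,073,741,824 = 0.97 GiB.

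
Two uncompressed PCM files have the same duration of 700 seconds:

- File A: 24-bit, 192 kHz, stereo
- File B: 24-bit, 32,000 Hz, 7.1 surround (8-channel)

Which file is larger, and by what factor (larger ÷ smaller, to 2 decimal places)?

File A: 192,000 × 3 × 2 = 1,152,000 bytes/s.
File B: 32,000 × 3 × 8 = 768,000 bytes/s.
File A is larger; ratio = 806,400,000 / 537,600,000 = 1.50.

File A, by a factor of 1.50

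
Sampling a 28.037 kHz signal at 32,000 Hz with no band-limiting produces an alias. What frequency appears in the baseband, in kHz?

3.963 kHz

Nyquist = 32,000/2 = 16,000 Hz; 28,037 Hz exceeds it.
Alias = |28,037 − 1×32,000| = |28,037 − 32,000| = 3,963 Hz = 3.963 kHz.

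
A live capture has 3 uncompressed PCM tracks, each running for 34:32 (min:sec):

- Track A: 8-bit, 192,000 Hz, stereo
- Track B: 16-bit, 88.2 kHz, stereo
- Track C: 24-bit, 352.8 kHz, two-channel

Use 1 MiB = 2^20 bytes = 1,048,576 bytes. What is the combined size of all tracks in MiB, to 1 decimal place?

34:32 (min:sec) = 2,072 s.
Track A: 192,000 × 2,072 × 1 × 2 = 795,648,000 bytes.
Track B: 88,200 × 2,072 × 2 × 2 = 731,001,600 bytes.
Track C: 352,800 × 2,072 × 3 × 2 = 4,386,009,600 bytes.
Total = 5,912,659,200 bytes = 5638.8 MiB.

5638.8 MiB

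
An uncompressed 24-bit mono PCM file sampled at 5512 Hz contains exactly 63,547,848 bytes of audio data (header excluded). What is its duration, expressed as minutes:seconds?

Byte rate = 5,512 × 3 × 1 = 16,536 bytes/s.
Duration = 63,547,848 / 16,536 = 3,843 s.
3,843 s = 64:03.

64:03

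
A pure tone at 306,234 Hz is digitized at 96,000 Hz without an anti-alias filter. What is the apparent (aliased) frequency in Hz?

18,234 Hz

Nyquist = 96,000/2 = 48,000 Hz; 306,234 Hz exceeds it.
Alias = |306,234 − 3×96,000| = |306,234 − 288,000| = 18,234 Hz.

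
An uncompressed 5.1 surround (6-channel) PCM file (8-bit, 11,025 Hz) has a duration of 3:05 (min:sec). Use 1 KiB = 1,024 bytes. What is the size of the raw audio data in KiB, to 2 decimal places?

Duration = 3:05 (min:sec) = 185 s.
Bytes = 11,025 samples/s × 185 s × 1 bytes/sample × 6 ch = 12,237,750 bytes.
12,237,750 / 1,024 = 11950.93 KiB.

11950.93 KiB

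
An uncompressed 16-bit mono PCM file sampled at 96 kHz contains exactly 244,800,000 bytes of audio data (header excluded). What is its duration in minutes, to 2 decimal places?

Byte rate = 96,000 × 2 × 1 = 192,000 bytes/s.
Duration = 244,800,000 / 192,000 = 1,275 s.
1,275 s / 60 = 21.25 minutes.

21.25 minutes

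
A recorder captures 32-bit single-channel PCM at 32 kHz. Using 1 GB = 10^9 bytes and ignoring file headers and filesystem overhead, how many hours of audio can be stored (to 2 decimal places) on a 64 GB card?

138.89 hours

Uncompressed byte rate = 32,000 × 4 × 1 = 128,000 bytes/s.
Capacity = 64 × 1,000,000,000 = 64,000,000,000 bytes.
64,000,000,000 / 128,000 ≈ 500000 s → 138.89 hours.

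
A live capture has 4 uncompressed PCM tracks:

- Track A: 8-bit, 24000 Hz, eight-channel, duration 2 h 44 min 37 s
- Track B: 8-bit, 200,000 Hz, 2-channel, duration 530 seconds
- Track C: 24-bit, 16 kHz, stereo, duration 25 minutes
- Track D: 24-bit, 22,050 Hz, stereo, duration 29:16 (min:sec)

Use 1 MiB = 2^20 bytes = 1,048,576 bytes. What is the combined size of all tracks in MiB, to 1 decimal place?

2369.6 MiB

Track A: 2 h 44 min 37 s = 9,877 s; 24,000 × 9,877 × 1 × 8 = 1,896,384,000 bytes.
Track B: 200,000 × 530 × 1 × 2 = 212,000,000 bytes.
Track C: 25 minutes = 1,500 s; 16,000 × 1,500 × 3 × 2 = 144,000,000 bytes.
Track D: 29:16 (min:sec) = 1,756 s; 22,050 × 1,756 × 3 × 2 = 232,318,800 bytes.
Total = 2,484,702,800 bytes = 2369.6 MiB.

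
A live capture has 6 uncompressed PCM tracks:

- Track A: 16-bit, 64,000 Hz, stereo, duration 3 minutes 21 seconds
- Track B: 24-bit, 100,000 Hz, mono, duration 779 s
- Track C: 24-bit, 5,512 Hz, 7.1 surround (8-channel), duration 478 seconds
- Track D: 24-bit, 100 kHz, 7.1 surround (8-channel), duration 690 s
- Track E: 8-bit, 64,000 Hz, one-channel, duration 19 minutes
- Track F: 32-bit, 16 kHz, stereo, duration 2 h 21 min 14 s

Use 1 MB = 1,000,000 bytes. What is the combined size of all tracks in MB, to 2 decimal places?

3162.02 MB

Track A: 3 minutes 21 seconds = 201 s; 64,000 × 201 × 2 × 2 = 51,456,000 bytes.
Track B: 100,000 × 779 × 3 × 1 = 233,700,000 bytes.
Track C: 5,512 × 478 × 3 × 8 = 63,233,664 bytes.
Track D: 100,000 × 690 × 3 × 8 = 1,656,000,000 bytes.
Track E: 19 minutes = 1,140 s; 64,000 × 1,140 × 1 × 1 = 72,960,000 bytes.
Track F: 2 h 21 min 14 s = 8,474 s; 16,000 × 8,474 × 4 × 2 = 1,084,672,000 bytes.
Total = 3,162,021,664 bytes = 3162.02 MB.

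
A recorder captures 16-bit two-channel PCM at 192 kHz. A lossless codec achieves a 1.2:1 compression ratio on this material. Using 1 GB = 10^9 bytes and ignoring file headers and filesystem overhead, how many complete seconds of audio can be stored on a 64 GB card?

100,000 seconds

Uncompressed byte rate = 192,000 × 2 × 2 = 768,000 bytes/s.
After 1.2:1 compression, effective rate ≈ 640000 bytes/s.
Capacity = 64 × 1,000,000,000 = 64,000,000,000 bytes.
64,000,000,000 / effective rate ≈ 100000 s → 100,000 seconds.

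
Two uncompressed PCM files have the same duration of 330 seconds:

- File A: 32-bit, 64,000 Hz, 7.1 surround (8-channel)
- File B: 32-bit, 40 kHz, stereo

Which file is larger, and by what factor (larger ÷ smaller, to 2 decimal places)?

File A, by a factor of 6.40

File A: 64,000 × 4 × 8 = 2,048,000 bytes/s.
File B: 40,000 × 4 × 2 = 320,000 bytes/s.
File A is larger; ratio = 675,840,000 / 105,600,000 = 6.40.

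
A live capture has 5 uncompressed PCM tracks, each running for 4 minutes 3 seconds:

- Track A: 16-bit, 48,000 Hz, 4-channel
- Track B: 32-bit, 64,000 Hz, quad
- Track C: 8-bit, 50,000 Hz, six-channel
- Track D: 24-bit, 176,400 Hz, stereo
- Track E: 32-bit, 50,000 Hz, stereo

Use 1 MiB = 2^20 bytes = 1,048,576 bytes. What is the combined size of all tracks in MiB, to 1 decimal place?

4 minutes 3 seconds = 243 s.
Track A: 48,000 × 243 × 2 × 4 = 93,312,000 bytes.
Track B: 64,000 × 243 × 4 × 4 = 248,832,000 bytes.
Track C: 50,000 × 243 × 1 × 6 = 72,900,000 bytes.
Track D: 176,400 × 243 × 3 × 2 = 257,191,200 bytes.
Track E: 50,000 × 243 × 4 × 2 = 97,200,000 bytes.
Total = 769,435,200 bytes = 733.8 MiB.

733.8 MiB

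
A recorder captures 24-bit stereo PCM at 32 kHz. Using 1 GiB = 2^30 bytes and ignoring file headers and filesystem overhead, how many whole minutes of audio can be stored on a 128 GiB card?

11,930 minutes

Uncompressed byte rate = 32,000 × 3 × 2 = 192,000 bytes/s.
Capacity = 128 × 1,073,741,824 = 137,438,953,472 bytes.
137,438,953,472 / 192,000 ≈ 715827.88 s → 11,930 minutes.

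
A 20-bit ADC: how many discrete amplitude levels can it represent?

1,048,576 levels

2^20 = 1,048,576.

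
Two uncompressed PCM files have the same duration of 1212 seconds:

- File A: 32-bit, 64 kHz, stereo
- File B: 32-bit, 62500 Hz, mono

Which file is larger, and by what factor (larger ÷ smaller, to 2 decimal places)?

File A: 64,000 × 4 × 2 = 512,000 bytes/s.
File B: 62,500 × 4 × 1 = 250,000 bytes/s.
File A is larger; ratio = 620,544,000 / 303,000,000 = 2.05.

File A, by a factor of 2.05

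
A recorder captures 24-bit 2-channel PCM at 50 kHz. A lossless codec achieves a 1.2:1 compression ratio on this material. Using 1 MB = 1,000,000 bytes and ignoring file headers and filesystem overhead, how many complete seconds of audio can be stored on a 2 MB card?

Uncompressed byte rate = 50,000 × 3 × 2 = 300,000 bytes/s.
After 1.2:1 compression, effective rate ≈ 250000 bytes/s.
Capacity = 2 × 1,000,000 = 2,000,000 bytes.
2,000,000 / effective rate ≈ 8 s → 8 seconds.

8 seconds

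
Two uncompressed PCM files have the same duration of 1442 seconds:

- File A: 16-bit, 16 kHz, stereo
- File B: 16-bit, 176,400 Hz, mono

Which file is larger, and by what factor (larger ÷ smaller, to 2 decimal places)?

File B, by a factor of 5.51

File A: 16,000 × 2 × 2 = 64,000 bytes/s.
File B: 176,400 × 2 × 1 = 352,800 bytes/s.
File B is larger; ratio = 508,737,600 / 92,288,000 = 5.51.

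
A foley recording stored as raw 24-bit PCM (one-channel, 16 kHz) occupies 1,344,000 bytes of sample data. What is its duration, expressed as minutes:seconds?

0:28

Byte rate = 16,000 × 3 × 1 = 48,000 bytes/s.
Duration = 1,344,000 / 48,000 = 28 s.
28 s = 0:28.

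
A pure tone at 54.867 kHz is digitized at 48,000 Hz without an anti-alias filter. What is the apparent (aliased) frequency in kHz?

Nyquist = 48,000/2 = 24,000 Hz; 54,867 Hz exceeds it.
Alias = |54,867 − 1×48,000| = |54,867 − 48,000| = 6,867 Hz = 6.867 kHz.

6.867 kHz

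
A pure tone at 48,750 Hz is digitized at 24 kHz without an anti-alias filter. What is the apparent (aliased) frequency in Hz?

Nyquist = 24,000/2 = 12,000 Hz; 48,750 Hz exceeds it.
Alias = |48,750 − 2×24,000| = |48,750 − 48,000| = 750 Hz.

750 Hz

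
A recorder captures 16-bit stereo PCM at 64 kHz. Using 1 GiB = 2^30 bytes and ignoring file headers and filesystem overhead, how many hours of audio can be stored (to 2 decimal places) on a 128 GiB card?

149.13 hours

Uncompressed byte rate = 64,000 × 2 × 2 = 256,000 bytes/s.
Capacity = 128 × 1,073,741,824 = 137,438,953,472 bytes.
137,438,953,472 / 256,000 ≈ 536870.91 s → 149.13 hours.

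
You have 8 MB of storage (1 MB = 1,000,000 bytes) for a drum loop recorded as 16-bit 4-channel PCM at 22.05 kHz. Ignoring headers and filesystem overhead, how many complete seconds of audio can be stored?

Uncompressed byte rate = 22,050 × 2 × 4 = 176,400 bytes/s.
Capacity = 8 × 1,000,000 = 8,000,000 bytes.
8,000,000 / 176,400 ≈ 45.35 s → 45 seconds.

45 seconds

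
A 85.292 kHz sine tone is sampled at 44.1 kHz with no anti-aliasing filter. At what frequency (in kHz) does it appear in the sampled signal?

2.908 kHz

Nyquist = 44,100/2 = 22,050 Hz; 85,292 Hz exceeds it.
Alias = |85,292 − 2×44,100| = |85,292 − 88,200| = 2,908 Hz = 2.908 kHz.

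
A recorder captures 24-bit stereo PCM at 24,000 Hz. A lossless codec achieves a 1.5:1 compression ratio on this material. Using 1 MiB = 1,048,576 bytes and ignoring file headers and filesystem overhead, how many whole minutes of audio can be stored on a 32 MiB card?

Uncompressed byte rate = 24,000 × 3 × 2 = 144,000 bytes/s.
After 1.5:1 compression, effective rate ≈ 96000 bytes/s.
Capacity = 32 × 1,048,576 = 33,554,432 bytes.
33,554,432 / effective rate ≈ 349.53 s → 5 minutes.

5 minutes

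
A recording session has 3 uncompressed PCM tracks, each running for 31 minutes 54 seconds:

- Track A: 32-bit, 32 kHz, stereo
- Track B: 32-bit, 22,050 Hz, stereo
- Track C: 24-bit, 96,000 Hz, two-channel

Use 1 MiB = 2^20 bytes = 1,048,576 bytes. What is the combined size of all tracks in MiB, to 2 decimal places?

1840.67 MiB

31 minutes 54 seconds = 1,914 s.
Track A: 32,000 × 1,914 × 4 × 2 = 489,984,000 bytes.
Track B: 22,050 × 1,914 × 4 × 2 = 337,629,600 bytes.
Track C: 96,000 × 1,914 × 3 × 2 = 1,102,464,000 bytes.
Total = 1,930,077,600 bytes = 1840.67 MiB.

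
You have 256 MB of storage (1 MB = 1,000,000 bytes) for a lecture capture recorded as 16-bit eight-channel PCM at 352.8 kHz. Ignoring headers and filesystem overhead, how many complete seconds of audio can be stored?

Uncompressed byte rate = 352,800 × 2 × 8 = 5,644,800 bytes/s.
Capacity = 256 × 1,000,000 = 256,000,000 bytes.
256,000,000 / 5,644,800 ≈ 45.35 s → 45 seconds.

45 seconds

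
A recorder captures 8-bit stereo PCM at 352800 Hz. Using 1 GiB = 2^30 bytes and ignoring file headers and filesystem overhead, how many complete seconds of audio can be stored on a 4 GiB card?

Uncompressed byte rate = 352,800 × 1 × 2 = 705,600 bytes/s.
Capacity = 4 × 1,073,741,824 = 4,294,967,296 bytes.
4,294,967,296 / 705,600 ≈ 6086.97 s → 6,086 seconds.

6,086 seconds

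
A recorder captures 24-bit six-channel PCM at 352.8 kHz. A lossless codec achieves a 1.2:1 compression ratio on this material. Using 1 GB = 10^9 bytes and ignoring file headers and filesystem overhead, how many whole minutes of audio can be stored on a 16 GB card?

50 minutes

Uncompressed byte rate = 352,800 × 3 × 6 = 6,350,400 bytes/s.
After 1.2:1 compression, effective rate ≈ 5292000 bytes/s.
Capacity = 16 × 1,000,000,000 = 16,000,000,000 bytes.
16,000,000,000 / effective rate ≈ 3023.43 s → 50 minutes.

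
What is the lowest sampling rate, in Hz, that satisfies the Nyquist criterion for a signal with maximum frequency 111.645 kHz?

Minimum sample rate = 2 × 111,645 Hz = 223,290 Hz.

223,290 Hz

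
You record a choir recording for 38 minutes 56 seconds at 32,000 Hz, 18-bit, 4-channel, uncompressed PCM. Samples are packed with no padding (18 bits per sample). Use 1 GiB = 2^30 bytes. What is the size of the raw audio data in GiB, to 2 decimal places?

Duration = 38 minutes 56 seconds = 2,336 s.
Bits = 32,000 × 2,336 × 18 × 4 = 5,382,144,000 bits = 672,768,000 bytes.
672,768,000 / 1,073,741,824 = 0.63 GiB.

0.63 GiB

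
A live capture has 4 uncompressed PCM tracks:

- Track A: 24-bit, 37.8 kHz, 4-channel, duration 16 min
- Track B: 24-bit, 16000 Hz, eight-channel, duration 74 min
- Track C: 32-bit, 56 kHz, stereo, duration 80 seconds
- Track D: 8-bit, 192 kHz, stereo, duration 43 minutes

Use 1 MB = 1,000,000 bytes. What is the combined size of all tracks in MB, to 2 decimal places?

Track A: 16 min = 960 s; 37,800 × 960 × 3 × 4 = 435,456,000 bytes.
Track B: 74 min = 4,440 s; 16,000 × 4,440 × 3 × 8 = 1,704,960,000 bytes.
Track C: 56,000 × 80 × 4 × 2 = 35,840,000 bytes.
Track D: 43 minutes = 2,580 s; 192,000 × 2,580 × 1 × 2 = 990,720,000 bytes.
Total = 3,166,976,000 bytes = 3166.98 MB.

3166.98 MB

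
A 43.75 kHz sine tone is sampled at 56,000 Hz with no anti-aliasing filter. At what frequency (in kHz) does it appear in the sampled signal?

12.25 kHz

Nyquist = 56,000/2 = 28,000 Hz; 43,750 Hz exceeds it.
Alias = |43,750 − 1×56,000| = |43,750 − 56,000| = 12,250 Hz = 12.25 kHz.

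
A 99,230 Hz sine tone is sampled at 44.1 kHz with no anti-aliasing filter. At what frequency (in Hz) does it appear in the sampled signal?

Nyquist = 44,100/2 = 22,050 Hz; 99,230 Hz exceeds it.
Alias = |99,230 − 2×44,100| = |99,230 − 88,200| = 11,030 Hz.

11,030 Hz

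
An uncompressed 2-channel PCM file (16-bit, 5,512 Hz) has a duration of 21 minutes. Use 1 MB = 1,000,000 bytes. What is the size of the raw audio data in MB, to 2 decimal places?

27.78 MB

Duration = 21 minutes = 1,260 s.
Bytes = 5,512 samples/s × 1,260 s × 2 bytes/sample × 2 ch = 27,780,480 bytes.
27,780,480 / 1,000,000 = 27.78 MB.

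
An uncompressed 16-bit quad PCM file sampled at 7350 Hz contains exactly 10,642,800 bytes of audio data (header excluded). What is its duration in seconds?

Byte rate = 7,350 × 2 × 4 = 58,800 bytes/s.
Duration = 10,642,800 / 58,800 = 181 s.

181 seconds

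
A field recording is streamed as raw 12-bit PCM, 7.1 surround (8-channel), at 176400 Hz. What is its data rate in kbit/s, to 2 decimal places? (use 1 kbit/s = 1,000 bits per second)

Bit rate = 176,400 × 12 × 8 = 16,934,400 bits/s.
= 16934.40 kbit/s.

16934.40 kbit/s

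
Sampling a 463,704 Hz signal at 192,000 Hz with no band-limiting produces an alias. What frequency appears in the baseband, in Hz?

Nyquist = 192,000/2 = 96,000 Hz; 463,704 Hz exceeds it.
Alias = |463,704 − 2×192,000| = |463,704 − 384,000| = 79,704 Hz.

79,704 Hz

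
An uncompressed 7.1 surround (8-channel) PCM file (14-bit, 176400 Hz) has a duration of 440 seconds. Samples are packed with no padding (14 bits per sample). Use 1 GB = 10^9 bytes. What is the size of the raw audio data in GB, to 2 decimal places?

Bits = 176,400 × 440 × 14 × 8 = 8,692,992,000 bits = 1,086,624,000 bytes.
1,086,624,000 / 1,000,000,000 = 1.09 GB.

1.09 GB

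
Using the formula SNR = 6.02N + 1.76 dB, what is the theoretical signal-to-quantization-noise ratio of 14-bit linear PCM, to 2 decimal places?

86.04 dB

6.02 × 14 + 1.76 = 86.04 dB.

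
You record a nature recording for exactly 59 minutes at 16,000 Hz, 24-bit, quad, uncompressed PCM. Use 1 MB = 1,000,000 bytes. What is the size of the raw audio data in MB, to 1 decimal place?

Duration = exactly 59 minutes = 3,540 s.
Bytes = 16,000 samples/s × 3,540 s × 3 bytes/sample × 4 ch = 679,680,000 bytes.
679,680,000 / 1,000,000 = 679.7 MB.

679.7 MB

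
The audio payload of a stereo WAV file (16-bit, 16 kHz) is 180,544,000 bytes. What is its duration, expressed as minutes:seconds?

Byte rate = 16,000 × 2 × 2 = 64,000 bytes/s.
Duration = 180,544,000 / 64,000 = 2,821 s.
2,821 s = 47:01.

47:01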